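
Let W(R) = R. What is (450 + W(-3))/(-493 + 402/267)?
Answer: -13261/14581 ≈ -0.90947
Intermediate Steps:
(450 + W(-3))/(-493 + 402/267) = (450 - 3)/(-493 + 402/267) = 447/(-493 + 402*(1/267)) = 447/(-493 + 134/89) = 447/(-43743/89) = 447*(-89/43743) = -13261/14581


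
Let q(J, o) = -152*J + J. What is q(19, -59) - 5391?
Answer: -8260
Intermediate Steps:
q(J, o) = -151*J
q(19, -59) - 5391 = -151*19 - 5391 = -2869 - 5391 = -8260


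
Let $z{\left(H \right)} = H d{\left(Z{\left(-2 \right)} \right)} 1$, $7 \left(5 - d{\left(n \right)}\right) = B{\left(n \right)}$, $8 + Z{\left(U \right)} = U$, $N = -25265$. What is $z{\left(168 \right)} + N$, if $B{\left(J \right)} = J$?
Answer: $-24185$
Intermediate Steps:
$Z{\left(U \right)} = -8 + U$
$d{\left(n \right)} = 5 - \frac{n}{7}$
$z{\left(H \right)} = \frac{45 H}{7}$ ($z{\left(H \right)} = H \left(5 - \frac{-8 - 2}{7}\right) 1 = H \left(5 - - \frac{10}{7}\right) 1 = H \left(5 + \frac{10}{7}\right) 1 = H \frac{45}{7} \cdot 1 = \frac{45 H}{7} \cdot 1 = \frac{45 H}{7}$)
$z{\left(168 \right)} + N = \frac{45}{7} \cdot 168 - 25265 = 1080 - 25265 = -24185$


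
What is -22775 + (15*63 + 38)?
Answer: -21792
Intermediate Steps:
-22775 + (15*63 + 38) = -22775 + (945 + 38) = -22775 + 983 = -21792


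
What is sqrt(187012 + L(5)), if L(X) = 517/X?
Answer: 3*sqrt(519765)/5 ≈ 432.57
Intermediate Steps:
sqrt(187012 + L(5)) = sqrt(187012 + 517/5) = sqrt(935577/5) = 3*sqrt(519765)/5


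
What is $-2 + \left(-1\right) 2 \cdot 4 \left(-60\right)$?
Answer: $478$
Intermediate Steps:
$-2 + \left(-1\right) 2 \cdot 4 \left(-60\right) = -2 + \left(-2\right) 4 \left(-60\right) = -2 - -480 = -2 + 480 = 478$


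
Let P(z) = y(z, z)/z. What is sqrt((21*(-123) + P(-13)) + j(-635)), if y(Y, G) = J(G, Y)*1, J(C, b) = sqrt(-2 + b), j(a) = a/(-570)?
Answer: sqrt(-5670658110 - 168948*I*sqrt(15))/1482 ≈ 0.0029316 - 50.812*I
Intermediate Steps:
j(a) = -a/570 (j(a) = a*(-1/570) = -a/570)
y(Y, G) = sqrt(-2 + Y) (y(Y, G) = sqrt(-2 + Y)*1 = sqrt(-2 + Y))
P(z) = sqrt(-2 + z)/z
sqrt((21*(-123) + P(-13)) + j(-635)) = sqrt((21*(-123) + sqrt(-2 - 13)/(-13)) - 1/570*(-635)) = sqrt((-2583 - I*sqrt(15)/13) + 127/114) = sqrt(-294335/114 - I*sqrt(15)/13)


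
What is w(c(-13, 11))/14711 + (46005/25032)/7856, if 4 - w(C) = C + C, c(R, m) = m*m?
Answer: -15375417247/964312875904 ≈ -0.015944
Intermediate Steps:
c(R, m) = m**2
w(C) = 4 - 2*C (w(C) = 4 - (C + C) = 4 - 2*C)
w(c(-13, 11))/14711 + (46005/25032)/7856 = (4 - 2*11**2)/14711 + (46005/25032)/7856 = (4 - 2*121)*(1/14711) + (46005*(1/25032))*(1/7856) = (4 - 242)*(1/14711) + (15335/8344)*(1/7856) = -238*1/14711 + 15335/65550464 = -238/14711 + 15335/65550464 = -15375417247/964312875904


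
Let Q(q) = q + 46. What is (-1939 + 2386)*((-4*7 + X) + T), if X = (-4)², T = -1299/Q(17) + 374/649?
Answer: -5915449/413 ≈ -14323.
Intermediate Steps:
Q(q) = 46 + q
T = -24833/1239 (T = -1299/(46 + 17) + 374/649 = -1299/63 + 374*(1/649) = -1299*1/63 + 34/59 = -433/21 + 34/59 = -24833/1239 ≈ -20.043)
X = 16
(-1939 + 2386)*((-4*7 + X) + T) = (-1939 + 2386)*((-4*7 + 16) - 24833/1239) = 447*((-28 + 16) - 24833/1239) = 447*(-12 - 24833/1239) = 447*(-39701/1239) = -5915449/413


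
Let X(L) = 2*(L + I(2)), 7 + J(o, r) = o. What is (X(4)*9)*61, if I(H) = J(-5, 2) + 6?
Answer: -2196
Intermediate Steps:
J(o, r) = -7 + o
I(H) = -6 (I(H) = (-7 - 5) + 6 = -12 + 6 = -6)
X(L) = -12 + 2*L (X(L) = 2*(L - 6) = 2*(-6 + L) = -12 + 2*L)
(X(4)*9)*61 = ((-12 + 2*4)*9)*61 = ((-12 + 8)*9)*61 = -4*9*61 = -36*61 = -2196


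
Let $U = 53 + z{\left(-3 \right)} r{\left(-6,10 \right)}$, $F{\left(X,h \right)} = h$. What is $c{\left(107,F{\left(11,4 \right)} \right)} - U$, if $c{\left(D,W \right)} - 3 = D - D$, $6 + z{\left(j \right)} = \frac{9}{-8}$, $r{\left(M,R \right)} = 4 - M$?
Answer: $\frac{85}{4} \approx 21.25$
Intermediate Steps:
$z{\left(j \right)} = - \frac{57}{8}$ ($z{\left(j \right)} = -6 + \frac{9}{-8} = -6 + 9 \left(- \frac{1}{8}\right) = -6 - \frac{9}{8} = - \frac{57}{8}$)
$c{\left(D,W \right)} = 3$ ($c{\left(D,W \right)} = 3 + \left(D - D\right) = 3 + 0 = 3$)
$U = - \frac{73}{4}$ ($U = 53 - \frac{57 \left(4 - -6\right)}{8} = 53 - \frac{57 \left(4 + 6\right)}{8} = 53 - \frac{285}{4} = - \frac{73}{4} \approx -18.25$)
$c{\left(107,F{\left(11,4 \right)} \right)} - U = 3 - - \frac{73}{4} = 3 + \frac{73}{4} = \frac{85}{4}$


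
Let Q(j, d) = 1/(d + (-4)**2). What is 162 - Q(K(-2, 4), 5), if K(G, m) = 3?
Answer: 3401/21 ≈ 161.95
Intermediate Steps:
Q(j, d) = 1/(16 + d) (Q(j, d) = 1/(d + 16) = 1/(16 + d))
162 - Q(K(-2, 4), 5) = 162 - 1/(16 + 5) = 162 - 1/21 = 3401/21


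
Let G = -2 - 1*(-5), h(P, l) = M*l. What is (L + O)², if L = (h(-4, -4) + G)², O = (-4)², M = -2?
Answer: 18769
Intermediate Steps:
O = 16
h(P, l) = -2*l
G = 3 (G = -2 + 5 = 3)
L = 121 (L = (-2*(-4) + 3)² = (8 + 3)² = 11² = 121)
(L + O)² = (121 + 16)² = 137² = 18769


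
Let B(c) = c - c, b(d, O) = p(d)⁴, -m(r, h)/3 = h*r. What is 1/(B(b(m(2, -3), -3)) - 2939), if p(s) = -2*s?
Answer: -1/2939 ≈ -0.00034025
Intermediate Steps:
m(r, h) = -3*h*r
b(d, O) = 16*d⁴ (b(d, O) = (-2*d)⁴ = 16*d⁴)
B(c) = 0
1/(B(b(m(2, -3), -3)) - 2939) = 1/(0 - 2939) = 1/(-2939) = -1/2939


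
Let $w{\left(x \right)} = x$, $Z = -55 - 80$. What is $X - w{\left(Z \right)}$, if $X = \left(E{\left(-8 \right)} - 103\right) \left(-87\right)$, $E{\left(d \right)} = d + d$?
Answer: $10488$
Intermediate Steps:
$E{\left(d \right)} = 2 d$
$Z = -135$ ($Z = -55 - 80 = -135$)
$X = 10353$ ($X = \left(2 \left(-8\right) - 103\right) \left(-87\right) = \left(-16 - 103\right) \left(-87\right) = \left(-119\right) \left(-87\right) = 10353$)
$X - w{\left(Z \right)} = 10353 - -135 = 10353 + 135 = 10488$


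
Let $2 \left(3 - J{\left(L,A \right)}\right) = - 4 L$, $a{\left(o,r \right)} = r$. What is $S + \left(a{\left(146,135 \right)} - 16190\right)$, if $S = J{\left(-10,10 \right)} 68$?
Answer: $-17211$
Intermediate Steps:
$J{\left(L,A \right)} = 3 + 2 L$ ($J{\left(L,A \right)} = 3 - \frac{\left(-4\right) L}{2} = 3 + 2 L$)
$S = -1156$ ($S = \left(3 + 2 \left(-10\right)\right) 68 = \left(3 - 20\right) 68 = \left(-17\right) 68 = -1156$)
$S + \left(a{\left(146,135 \right)} - 16190\right) = -1156 + \left(135 - 16190\right) = -1156 - 16055 = -17211$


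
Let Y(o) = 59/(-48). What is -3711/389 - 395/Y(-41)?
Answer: 7156491/22951 ≈ 311.82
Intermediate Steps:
Y(o) = -59/48 (Y(o) = 59*(-1/48) = -59/48)
-3711/389 - 395/Y(-41) = -3711/389 - 395/(-59/48) = -3711*1/389 - 395*(-48/59) = -3711/389 + 18960/59 = 7156491/22951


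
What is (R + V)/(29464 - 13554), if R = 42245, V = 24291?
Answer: 33268/7955 ≈ 4.1820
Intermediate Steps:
(R + V)/(29464 - 13554) = (42245 + 24291)/(29464 - 13554) = 66536/15910 = 66536*(1/15910) = 33268/7955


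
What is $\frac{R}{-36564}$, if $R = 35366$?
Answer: $- \frac{17683}{18282} \approx -0.96724$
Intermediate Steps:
$\frac{R}{-36564} = \frac{35366}{-36564} = 35366 \left(- \frac{1}{36564}\right) = - \frac{17683}{18282}$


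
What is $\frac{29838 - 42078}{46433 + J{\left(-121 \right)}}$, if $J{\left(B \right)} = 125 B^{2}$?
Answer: $- \frac{6120}{938279} \approx -0.0065226$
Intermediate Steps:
$\frac{29838 - 42078}{46433 + J{\left(-121 \right)}} = \frac{29838 - 42078}{46433 + 125 \left(-121\right)^{2}} = - \frac{12240}{46433 + 125 \cdot 14641} = - \frac{12240}{46433 + 1830125} = - \frac{12240}{1876558} = \left(-12240\right) \frac{1}{1876558} = - \frac{6120}{938279}$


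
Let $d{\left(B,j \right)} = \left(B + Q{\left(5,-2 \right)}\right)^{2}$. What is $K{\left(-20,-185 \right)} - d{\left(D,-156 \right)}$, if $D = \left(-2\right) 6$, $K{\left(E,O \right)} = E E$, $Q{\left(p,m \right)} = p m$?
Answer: $-84$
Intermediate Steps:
$Q{\left(p,m \right)} = m p$
$K{\left(E,O \right)} = E^{2}$
$D = -12$
$d{\left(B,j \right)} = \left(-10 + B\right)^{2}$ ($d{\left(B,j \right)} = \left(B - 10\right)^{2} = \left(-10 + B\right)^{2}$)
$K{\left(-20,-185 \right)} - d{\left(D,-156 \right)} = \left(-20\right)^{2} - \left(-10 - 12\right)^{2} = 400 - \left(-22\right)^{2} = 400 - 484 = -84$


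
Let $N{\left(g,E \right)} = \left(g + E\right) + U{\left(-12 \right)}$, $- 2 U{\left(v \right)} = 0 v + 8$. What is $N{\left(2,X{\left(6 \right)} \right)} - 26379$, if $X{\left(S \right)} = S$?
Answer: $-26375$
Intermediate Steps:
$U{\left(v \right)} = -4$ ($U{\left(v \right)} = - \frac{0 v + 8}{2} = - \frac{0 + 8}{2} = \left(- \frac{1}{2}\right) 8 = -4$)
$N{\left(g,E \right)} = -4 + E + g$ ($N{\left(g,E \right)} = \left(g + E\right) - 4 = \left(E + g\right) - 4 = -4 + E + g$)
$N{\left(2,X{\left(6 \right)} \right)} - 26379 = \left(-4 + 6 + 2\right) - 26379 = 4 - 26379 = -26375$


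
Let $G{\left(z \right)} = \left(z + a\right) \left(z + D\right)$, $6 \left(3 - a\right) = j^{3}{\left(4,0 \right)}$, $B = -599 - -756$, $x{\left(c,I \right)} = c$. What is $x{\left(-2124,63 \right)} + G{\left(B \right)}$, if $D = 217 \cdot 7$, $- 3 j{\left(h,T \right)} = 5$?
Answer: $\frac{21653666}{81} \approx 2.6733 \cdot 10^{5}$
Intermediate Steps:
$j{\left(h,T \right)} = - \frac{5}{3}$ ($j{\left(h,T \right)} = \left(- \frac{1}{3}\right) 5 = - \frac{5}{3}$)
$D = 1519$
$B = 157$ ($B = -599 + 756 = 157$)
$a = \frac{611}{162}$ ($a = 3 - \frac{\left(- \frac{5}{3}\right)^{3}}{6} = 3 - - \frac{125}{162} = 3 + \frac{125}{162} = \frac{611}{162} \approx 3.7716$)
$G{\left(z \right)} = \left(1519 + z\right) \left(\frac{611}{162} + z\right)$ ($G{\left(z \right)} = \left(z + \frac{611}{162}\right) \left(z + 1519\right) = \left(\frac{611}{162} + z\right) \left(1519 + z\right) = \left(1519 + z\right) \left(\frac{611}{162} + z\right)$)
$x{\left(-2124,63 \right)} + G{\left(B \right)} = -2124 + \left(\frac{928109}{162} + 157^{2} + \frac{246689}{162} \cdot 157\right) = -2124 + \left(\frac{928109}{162} + 24649 + \frac{38730173}{162}\right) = -2124 + \frac{21825710}{81} = \frac{21653666}{81}$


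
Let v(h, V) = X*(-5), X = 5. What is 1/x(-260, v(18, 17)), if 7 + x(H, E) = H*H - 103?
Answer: 1/67490 ≈ 1.4817e-5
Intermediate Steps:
v(h, V) = -25 (v(h, V) = 5*(-5) = -25)
x(H, E) = -110 + H**2 (x(H, E) = -7 + (H*H - 103) = -7 + (H**2 - 103) = -7 + (-103 + H**2) = -110 + H**2)
1/x(-260, v(18, 17)) = 1/(-110 + (-260)**2) = 1/(-110 + 67600) = 1/67490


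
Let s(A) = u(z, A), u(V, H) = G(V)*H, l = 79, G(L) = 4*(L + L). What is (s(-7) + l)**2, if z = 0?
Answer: 6241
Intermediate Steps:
G(L) = 8*L (G(L) = 4*(2*L) = 8*L)
u(V, H) = 8*H*V (u(V, H) = (8*V)*H = 8*H*V)
s(A) = 0 (s(A) = 8*A*0 = 0)
(s(-7) + l)**2 = (0 + 79)**2 = 79**2 = 6241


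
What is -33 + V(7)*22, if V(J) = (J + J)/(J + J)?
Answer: -11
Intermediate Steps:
V(J) = 1 (V(J) = (2*J)/((2*J)) = (2*J)*(1/(2*J)) = 1)
-33 + V(7)*22 = -33 + 1*22 = -33 + 22 = -11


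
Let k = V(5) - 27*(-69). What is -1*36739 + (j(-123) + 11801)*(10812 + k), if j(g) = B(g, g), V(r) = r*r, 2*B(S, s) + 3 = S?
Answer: 149035861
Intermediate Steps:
B(S, s) = -3/2 + S/2
V(r) = r**2
j(g) = -3/2 + g/2
k = 1888 (k = 5**2 - 27*(-69) = 25 + 1863 = 1888)
-1*36739 + (j(-123) + 11801)*(10812 + k) = -1*36739 + ((-3/2 + (1/2)*(-123)) + 11801)*(10812 + 1888) = -36739 + ((-3/2 - 123/2) + 11801)*12700 = -36739 + (-63 + 11801)*12700 = -36739 + 11738*12700 = -36739 + 149072600 = 149035861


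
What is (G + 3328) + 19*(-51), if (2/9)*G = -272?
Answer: 1135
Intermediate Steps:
G = -1224 (G = (9/2)*(-272) = -1224)
(G + 3328) + 19*(-51) = (-1224 + 3328) + 19*(-51) = 2104 - 969 = 1135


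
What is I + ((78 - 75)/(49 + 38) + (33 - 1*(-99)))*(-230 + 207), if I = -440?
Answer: -100827/29 ≈ -3476.8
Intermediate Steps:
I + ((78 - 75)/(49 + 38) + (33 - 1*(-99)))*(-230 + 207) = -440 + ((78 - 75)/(49 + 38) + (33 - 1*(-99)))*(-230 + 207) = -440 + (3/87 + (33 + 99))*(-23) = -440 + (3*(1/87) + 132)*(-23) = -440 + (1/29 + 132)*(-23) = -440 + (3829/29)*(-23) = -440 - 88067/29 = -100827/29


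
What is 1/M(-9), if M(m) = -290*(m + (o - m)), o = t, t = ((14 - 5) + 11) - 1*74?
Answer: 1/15660 ≈ 6.3857e-5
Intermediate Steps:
t = -54 (t = (9 + 11) - 74 = 20 - 74 = -54)
o = -54
M(m) = 15660 (M(m) = -290*(m + (-54 - m)) = -290*(-54) = 15660)
1/M(-9) = 1/15660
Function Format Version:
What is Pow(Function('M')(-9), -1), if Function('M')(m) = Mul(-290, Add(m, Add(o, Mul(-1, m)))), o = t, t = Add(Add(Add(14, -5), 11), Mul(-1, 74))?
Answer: Rational(1, 15660) ≈ 6.3857e-5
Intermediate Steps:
t = -54 (t = Add(Add(9, 11), -74) = Add(20, -74) = -54)
o = -54
Function('M')(m) = 15660 (Function('M')(m) = Mul(-290, Add(m, Add(-54, Mul(-1, m)))) = Mul(-290, -54) = 15660)
Pow(Function('M')(-9), -1) = Pow(15660, -1) = Rational(1, 15660)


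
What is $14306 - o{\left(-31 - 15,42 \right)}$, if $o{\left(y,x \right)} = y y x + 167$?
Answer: $-74733$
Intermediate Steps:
$o{\left(y,x \right)} = 167 + x y^{2}$ ($o{\left(y,x \right)} = y^{2} x + 167 = x y^{2} + 167 = 167 + x y^{2}$)
$14306 - o{\left(-31 - 15,42 \right)} = 14306 - \left(167 + 42 \left(-31 - 15\right)^{2}\right) = 14306 - \left(167 + 42 \left(-46\right)^{2}\right) = 14306 - \left(167 + 42 \cdot 2116\right) = 14306 - \left(167 + 88872\right) = 14306 - 89039 = -74733$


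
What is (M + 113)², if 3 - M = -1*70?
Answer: 34596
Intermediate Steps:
M = 73 (M = 3 - (-1)*70 = 3 - 1*(-70) = 3 + 70 = 73)
(M + 113)² = (73 + 113)² = 186² = 34596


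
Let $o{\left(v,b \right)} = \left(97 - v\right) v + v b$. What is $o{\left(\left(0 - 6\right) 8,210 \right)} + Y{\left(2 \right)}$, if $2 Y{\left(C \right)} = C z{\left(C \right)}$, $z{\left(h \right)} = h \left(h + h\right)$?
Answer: $-17032$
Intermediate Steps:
$z{\left(h \right)} = 2 h^{2}$ ($z{\left(h \right)} = h 2 h = 2 h^{2}$)
$o{\left(v,b \right)} = b v + v \left(97 - v\right)$ ($o{\left(v,b \right)} = v \left(97 - v\right) + b v = b v + v \left(97 - v\right)$)
$Y{\left(C \right)} = C^{3}$ ($Y{\left(C \right)} = \frac{C 2 C^{2}}{2} = \frac{2 C^{3}}{2} = C^{3}$)
$o{\left(\left(0 - 6\right) 8,210 \right)} + Y{\left(2 \right)} = \left(0 - 6\right) 8 \left(97 + 210 - \left(0 - 6\right) 8\right) + 2^{3} = \left(-6\right) 8 \left(97 + 210 - \left(-6\right) 8\right) + 8 = - 48 \left(97 + 210 - -48\right) + 8 = - 48 \left(97 + 210 + 48\right) + 8 = \left(-48\right) 355 + 8 = -17040 + 8 = -17032$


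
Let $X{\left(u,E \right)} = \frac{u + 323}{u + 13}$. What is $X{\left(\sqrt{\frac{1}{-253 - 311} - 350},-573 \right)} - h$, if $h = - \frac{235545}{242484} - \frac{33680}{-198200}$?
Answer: $\frac{1121502311846713}{117233960544580} - \frac{620 i \sqrt{27833541}}{292717} \approx 9.5664 - 11.174 i$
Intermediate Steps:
$h = - \frac{320984649}{400502740}$ ($h = \left(-235545\right) \frac{1}{242484} - - \frac{842}{4955} = - \frac{78515}{80828} + \frac{842}{4955} = - \frac{320984649}{400502740} \approx -0.80145$)
$X{\left(u,E \right)} = \frac{323 + u}{13 + u}$
$X{\left(\sqrt{\frac{1}{-253 - 311} - 350},-573 \right)} - h = \frac{323 + \sqrt{\frac{1}{-253 - 311} - 350}}{13 + \sqrt{\frac{1}{-253 - 311} - 350}} - - \frac{320984649}{400502740} = \frac{323 + \sqrt{\frac{1}{-564} - 350}}{13 + \sqrt{\frac{1}{-564} - 350}} + \frac{320984649}{400502740} = \frac{323 + \sqrt{- \frac{1}{564} - 350}}{13 + \sqrt{- \frac{1}{564} - 350}} + \frac{320984649}{400502740} = \frac{323 + \sqrt{- \frac{197401}{564}}}{13 + \sqrt{- \frac{197401}{564}}} + \frac{320984649}{400502740} = \frac{323 + \frac{i \sqrt{27833541}}{282}}{13 + \frac{i \sqrt{27833541}}{282}} + \frac{320984649}{400502740} = \frac{320984649}{400502740} + \frac{323 + \frac{i \sqrt{27833541}}{282}}{13 + \frac{i \sqrt{27833541}}{282}}$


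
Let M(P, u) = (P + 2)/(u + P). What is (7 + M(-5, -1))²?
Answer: 225/4 ≈ 56.250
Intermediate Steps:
M(P, u) = (2 + P)/(P + u)
(7 + M(-5, -1))² = (7 + (2 - 5)/(-5 - 1))² = (7 - 3/(-6))² = (7 - ⅙*(-3))² = (7 + ½)² = (15/2)² = 225/4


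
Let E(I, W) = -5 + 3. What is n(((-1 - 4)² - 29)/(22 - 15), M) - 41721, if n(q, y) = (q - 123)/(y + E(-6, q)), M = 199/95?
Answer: -2710598/63 ≈ -43025.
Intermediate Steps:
E(I, W) = -2
M = 199/95 (M = 199*(1/95) = 199/95 ≈ 2.0947)
n(q, y) = (-123 + q)/(-2 + y) (n(q, y) = (q - 123)/(y - 2) = (-123 + q)/(-2 + y))
n(((-1 - 4)² - 29)/(22 - 15), M) - 41721 = (-123 + ((-1 - 4)² - 29)/(22 - 15))/(-2 + 199/95) - 41721 = (-123 + ((-5)² - 29)/7)/(9/95) - 41721 = 95*(-123 + (25 - 29)*(⅐))/9 - 41721 = 95*(-123 - 4*⅐)/9 - 41721 = 95*(-123 - 4/7)/9 - 41721 = (95/9)*(-865/7) - 41721 = -82175/63 - 41721 = -2710598/63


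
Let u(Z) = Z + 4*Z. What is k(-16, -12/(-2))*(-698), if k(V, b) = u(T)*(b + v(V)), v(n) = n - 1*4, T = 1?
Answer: 48860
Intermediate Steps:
v(n) = -4 + n (v(n) = n - 4 = -4 + n)
u(Z) = 5*Z
k(V, b) = -20 + 5*V + 5*b (k(V, b) = (5*1)*(b + (-4 + V)) = 5*(-4 + V + b) = -20 + 5*V + 5*b)
k(-16, -12/(-2))*(-698) = (-20 + 5*(-16) + 5*(-12/(-2)))*(-698) = (-20 - 80 + 5*(-12*(-½)))*(-698) = (-20 - 80 + 5*6)*(-698) = (-20 - 80 + 30)*(-698) = -70*(-698) = 48860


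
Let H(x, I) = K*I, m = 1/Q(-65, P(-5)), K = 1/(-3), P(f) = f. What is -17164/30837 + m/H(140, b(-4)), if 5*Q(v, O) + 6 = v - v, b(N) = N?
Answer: -291497/246696 ≈ -1.1816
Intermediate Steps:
Q(v, O) = -6/5 (Q(v, O) = -6/5 + (v - v)/5 = -6/5 + (⅕)*0 = -6/5 + 0 = -6/5)
K = -⅓ ≈ -0.33333
m = -⅚ (m = 1/(-6/5) = -⅚ ≈ -0.83333)
H(x, I) = -I/3
-17164/30837 + m/H(140, b(-4)) = -17164/30837 - 5/(6*((-⅓*(-4)))) = -17164*1/30837 - 5/(6*4/3) = -17164/30837 - ⅚*¾ = -17164/30837 - 5/8 = -291497/246696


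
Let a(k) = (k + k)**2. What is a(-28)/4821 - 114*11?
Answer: -6042398/4821 ≈ -1253.3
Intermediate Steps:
a(k) = 4*k**2 (a(k) = (2*k)**2 = 4*k**2)
a(-28)/4821 - 114*11 = (4*(-28)**2)/4821 - 114*11 = (4*784)*(1/4821) - 1254 = 3136*(1/4821) - 1254 = 3136/4821 - 1254 = -6042398/4821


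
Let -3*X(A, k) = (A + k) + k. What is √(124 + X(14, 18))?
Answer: √966/3 ≈ 10.360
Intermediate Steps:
X(A, k) = -2*k/3 - A/3 (X(A, k) = -((A + k) + k)/3 = -(A + 2*k)/3 = -2*k/3 - A/3)
√(124 + X(14, 18)) = √(124 + (-⅔*18 - ⅓*14)) = √(124 + (-12 - 14/3)) = √(124 - 50/3) = √(322/3) = √966/3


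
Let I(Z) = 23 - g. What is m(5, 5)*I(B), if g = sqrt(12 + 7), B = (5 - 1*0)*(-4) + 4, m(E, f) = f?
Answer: 115 - 5*sqrt(19) ≈ 93.206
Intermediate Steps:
B = -16 (B = (5 + 0)*(-4) + 4 = 5*(-4) + 4 = -20 + 4 = -16)
g = sqrt(19) ≈ 4.3589
I(Z) = 23 - sqrt(19)
m(5, 5)*I(B) = 5*(23 - sqrt(19)) = 115 - 5*sqrt(19)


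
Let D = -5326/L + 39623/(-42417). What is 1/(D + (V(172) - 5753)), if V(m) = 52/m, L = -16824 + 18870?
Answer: -621960471/3580150589902 ≈ -0.00017372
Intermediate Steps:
L = 2046
D = -51163600/14464197 (D = -5326/2046 + 39623/(-42417) = -5326*1/2046 + 39623*(-1/42417) = -2663/1023 - 39623/42417 = -51163600/14464197 ≈ -3.5373)
1/(D + (V(172) - 5753)) = 1/(-51163600/14464197 + (52/172 - 5753)) = 1/(-51163600/14464197 + (52*(1/172) - 5753)) = 1/(-51163600/14464197 + (13/43 - 5753)) = 1/(-51163600/14464197 - 247366/43) = 1/(-3580150589902/621960471) = -621960471/3580150589902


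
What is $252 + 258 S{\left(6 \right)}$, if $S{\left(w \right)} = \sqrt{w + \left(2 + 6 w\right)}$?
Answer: $252 + 516 \sqrt{11} \approx 1963.4$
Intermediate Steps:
$S{\left(w \right)} = \sqrt{2 + 7 w}$
$252 + 258 S{\left(6 \right)} = 252 + 258 \sqrt{2 + 7 \cdot 6} = 252 + 258 \sqrt{2 + 42} = 252 + 258 \sqrt{44} = 252 + 258 \cdot 2 \sqrt{11} = 252 + 516 \sqrt{11}$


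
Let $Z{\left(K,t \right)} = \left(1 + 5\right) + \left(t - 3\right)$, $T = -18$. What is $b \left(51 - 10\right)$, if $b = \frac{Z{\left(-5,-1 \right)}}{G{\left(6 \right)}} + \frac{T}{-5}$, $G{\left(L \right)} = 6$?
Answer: $\frac{2419}{15} \approx 161.27$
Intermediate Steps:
$Z{\left(K,t \right)} = 3 + t$ ($Z{\left(K,t \right)} = 6 + \left(-3 + t\right) = 3 + t$)
$b = \frac{59}{15}$ ($b = \frac{3 - 1}{6} - \frac{18}{-5} = 2 \cdot \frac{1}{6} - - \frac{18}{5} = \frac{1}{3} + \frac{18}{5} = \frac{59}{15} \approx 3.9333$)
$b \left(51 - 10\right) = \frac{59 \left(51 - 10\right)}{15} = \frac{59}{15} \cdot 41 = \frac{2419}{15}$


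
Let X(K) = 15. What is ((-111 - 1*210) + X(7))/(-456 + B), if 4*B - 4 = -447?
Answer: 1224/2267 ≈ 0.53992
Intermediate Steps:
B = -443/4 (B = 1 + (¼)*(-447) = 1 - 447/4 = -443/4 ≈ -110.75)
((-111 - 1*210) + X(7))/(-456 + B) = ((-111 - 1*210) + 15)/(-456 - 443/4) = ((-111 - 210) + 15)/(-2267/4) = (-321 + 15)*(-4/2267) = -306*(-4/2267) = 1224/2267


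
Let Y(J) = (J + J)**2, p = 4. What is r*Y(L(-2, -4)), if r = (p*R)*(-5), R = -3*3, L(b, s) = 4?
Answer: 11520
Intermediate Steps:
R = -9
Y(J) = 4*J**2 (Y(J) = (2*J)**2 = 4*J**2)
r = 180 (r = (4*(-9))*(-5) = -36*(-5) = 180)
r*Y(L(-2, -4)) = 180*(4*4**2) = 180*(4*16) = 180*64 = 11520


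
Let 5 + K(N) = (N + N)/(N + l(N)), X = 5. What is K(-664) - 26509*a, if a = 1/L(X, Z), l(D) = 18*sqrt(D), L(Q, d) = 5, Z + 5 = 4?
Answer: -6552238/1235 + 18*I*sqrt(166)/247 ≈ -5305.5 + 0.93892*I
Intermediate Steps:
Z = -1 (Z = -5 + 4 = -1)
a = 1/5 ≈ 0.20000
K(N) = -5 + 2*N/(N + 18*sqrt(N)) (K(N) = -5 + (N + N)/(N + 18*sqrt(N)) = -5 + (2*N)/(N + 18*sqrt(N)) = -5 + 2*N/(N + 18*sqrt(N)))
K(-664) - 26509*a = 3*(-1*(-664) - 60*I*sqrt(166))/(-664 + 18*sqrt(-664)) - 26509/5 = 3*(664 - 60*I*sqrt(166))/(-664 + 18*(2*I*sqrt(166))) - 1*26509/5 = 3*(664 - 60*I*sqrt(166))/(-664 + 36*I*sqrt(166)) - 26509/5 = -26509/5 + 3*(664 - 60*I*sqrt(166))/(-664 + 36*I*sqrt(166))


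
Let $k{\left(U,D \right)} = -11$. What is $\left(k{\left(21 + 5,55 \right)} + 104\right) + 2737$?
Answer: $2830$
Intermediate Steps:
$\left(k{\left(21 + 5,55 \right)} + 104\right) + 2737 = \left(-11 + 104\right) + 2737 = 93 + 2737 = 2830$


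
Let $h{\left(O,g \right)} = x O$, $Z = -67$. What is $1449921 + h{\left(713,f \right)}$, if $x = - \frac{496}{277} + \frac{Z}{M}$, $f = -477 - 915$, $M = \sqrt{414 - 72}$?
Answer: $\frac{401274469}{277} - \frac{47771 \sqrt{38}}{114} \approx 1.4461 \cdot 10^{6}$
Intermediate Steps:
$M = 3 \sqrt{38}$ ($M = \sqrt{342} = 3 \sqrt{38} \approx 18.493$)
$f = -1392$
$x = - \frac{496}{277} - \frac{67 \sqrt{38}}{114}$ ($x = - \frac{496}{277} - \frac{67}{3 \sqrt{38}} = \left(-496\right) \frac{1}{277} - 67 \frac{\sqrt{38}}{114} = - \frac{496}{277} - \frac{67 \sqrt{38}}{114} \approx -5.4136$)
$h{\left(O,g \right)} = O \left(- \frac{496}{277} - \frac{67 \sqrt{38}}{114}\right)$ ($h{\left(O,g \right)} = \left(- \frac{496}{277} - \frac{67 \sqrt{38}}{114}\right) O = O \left(- \frac{496}{277} - \frac{67 \sqrt{38}}{114}\right)$)
$1449921 + h{\left(713,f \right)} = 1449921 - \frac{713 \left(56544 + 18559 \sqrt{38}\right)}{31578} = 1449921 - \left(\frac{353648}{277} + \frac{47771 \sqrt{38}}{114}\right) = \frac{401274469}{277} - \frac{47771 \sqrt{38}}{114}$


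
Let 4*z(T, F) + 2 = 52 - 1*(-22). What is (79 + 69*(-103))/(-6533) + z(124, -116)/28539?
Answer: 22298854/20716143 ≈ 1.0764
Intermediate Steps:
z(T, F) = 18 (z(T, F) = -½ + (52 - 1*(-22))/4 = -½ + (52 + 22)/4 = -½ + (¼)*74 = -½ + 37/2 = 18)
(79 + 69*(-103))/(-6533) + z(124, -116)/28539 = (79 + 69*(-103))/(-6533) + 18/28539 = (79 - 7107)*(-1/6533) + 18*(1/28539) = -7028*(-1/6533) + 2/3171 = 7028/6533 + 2/3171 = 22298854/20716143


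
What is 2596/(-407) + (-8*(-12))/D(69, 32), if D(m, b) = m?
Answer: -4244/851 ≈ -4.9871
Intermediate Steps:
2596/(-407) + (-8*(-12))/D(69, 32) = 2596/(-407) - 8*(-12)/69 = 2596*(-1/407) + 96*(1/69) = -236/37 + 32/23 = -4244/851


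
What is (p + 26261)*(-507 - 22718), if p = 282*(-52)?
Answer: -269340325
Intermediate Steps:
p = -14664
(p + 26261)*(-507 - 22718) = (-14664 + 26261)*(-507 - 22718) = 11597*(-23225) = -269340325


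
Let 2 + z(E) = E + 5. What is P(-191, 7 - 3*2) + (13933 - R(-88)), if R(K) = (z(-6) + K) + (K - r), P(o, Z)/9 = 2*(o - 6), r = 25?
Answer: 10591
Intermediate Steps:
z(E) = 3 + E (z(E) = -2 + (E + 5) = -2 + (5 + E) = 3 + E)
P(o, Z) = -108 + 18*o (P(o, Z) = 9*(2*(o - 6)) = 9*(2*(-6 + o)) = 9*(-12 + 2*o) = -108 + 18*o)
R(K) = -28 + 2*K (R(K) = ((3 - 6) + K) + (K - 1*25) = (-3 + K) + (K - 25) = (-3 + K) + (-25 + K) = -28 + 2*K)
P(-191, 7 - 3*2) + (13933 - R(-88)) = (-108 + 18*(-191)) + (13933 - (-28 + 2*(-88))) = (-108 - 3438) + (13933 - (-28 - 176)) = -3546 + (13933 - 1*(-204)) = -3546 + (13933 + 204) = -3546 + 14137 = 10591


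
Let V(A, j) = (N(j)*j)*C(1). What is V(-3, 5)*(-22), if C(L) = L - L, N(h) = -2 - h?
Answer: 0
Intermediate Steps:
C(L) = 0
V(A, j) = 0 (V(A, j) = ((-2 - j)*j)*0 = (j*(-2 - j))*0 = 0)
V(-3, 5)*(-22) = 0*(-22) = 0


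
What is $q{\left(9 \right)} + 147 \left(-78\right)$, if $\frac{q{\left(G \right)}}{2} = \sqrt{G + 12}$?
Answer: $-11466 + 2 \sqrt{21} \approx -11457.0$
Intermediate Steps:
$q{\left(G \right)} = 2 \sqrt{12 + G}$ ($q{\left(G \right)} = 2 \sqrt{G + 12} = 2 \sqrt{12 + G}$)
$q{\left(9 \right)} + 147 \left(-78\right) = 2 \sqrt{12 + 9} + 147 \left(-78\right) = 2 \sqrt{21} - 11466 = -11466 + 2 \sqrt{21}$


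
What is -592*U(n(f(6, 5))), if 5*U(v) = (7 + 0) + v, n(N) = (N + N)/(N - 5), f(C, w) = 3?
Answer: -2368/5 ≈ -473.60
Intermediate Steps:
n(N) = 2*N/(-5 + N) (n(N) = (2*N)/(-5 + N) = 2*N/(-5 + N))
U(v) = 7/5 + v/5 (U(v) = ((7 + 0) + v)/5 = (7 + v)/5 = 7/5 + v/5)
-592*U(n(f(6, 5))) = -592*(7/5 + (2*3/(-5 + 3))/5) = -592*(7/5 + (2*3/(-2))/5) = -592*(7/5 + (2*3*(-1/2))/5) = -592*(7/5 + (1/5)*(-3)) = -592*(7/5 - 3/5) = -592*4/5 = -2368/5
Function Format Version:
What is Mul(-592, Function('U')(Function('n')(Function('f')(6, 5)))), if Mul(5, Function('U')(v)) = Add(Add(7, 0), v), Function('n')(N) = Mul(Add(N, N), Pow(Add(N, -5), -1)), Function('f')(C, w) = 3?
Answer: Rational(-2368, 5) ≈ -473.60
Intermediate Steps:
Function('n')(N) = Mul(2, N, Pow(Add(-5, N), -1)) (Function('n')(N) = Mul(Mul(2, N), Pow(Add(-5, N), -1)) = Mul(2, N, Pow(Add(-5, N), -1)))
Function('U')(v) = Add(Rational(7, 5), Mul(Rational(1, 5), v)) (Function('U')(v) = Mul(Rational(1, 5), Add(Add(7, 0), v)) = Mul(Rational(1, 5), Add(7, v)) = Add(Rational(7, 5), Mul(Rational(1, 5), v)))
Mul(-592, Function('U')(Function('n')(Function('f')(6, 5)))) = Mul(-592, Add(Rational(7, 5), Mul(Rational(1, 5), Mul(2, 3, Pow(Add(-5, 3), -1))))) = Mul(-592, Add(Rational(7, 5), Mul(Rational(1, 5), Mul(2, 3, Pow(-2, -1))))) = Mul(-592, Add(Rational(7, 5), Mul(Rational(1, 5), Mul(2, 3, Rational(-1, 2))))) = Mul(-592, Add(Rational(7, 5), Mul(Rational(1, 5), -3))) = Mul(-592, Add(Rational(7, 5), Rational(-3, 5))) = Mul(-592, Rational(4, 5)) = Rational(-2368, 5)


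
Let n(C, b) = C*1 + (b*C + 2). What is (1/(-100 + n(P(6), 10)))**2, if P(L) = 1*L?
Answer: 1/1024 ≈ 0.00097656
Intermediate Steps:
P(L) = L
n(C, b) = 2 + C + C*b (n(C, b) = C + (C*b + 2) = C + (2 + C*b) = 2 + C + C*b)
(1/(-100 + n(P(6), 10)))**2 = (1/(-100 + (2 + 6 + 6*10)))**2 = (1/(-100 + (2 + 6 + 60)))**2 = (1/(-100 + 68))**2 = (1/(-32))**2 = (-1/32)**2 = 1/1024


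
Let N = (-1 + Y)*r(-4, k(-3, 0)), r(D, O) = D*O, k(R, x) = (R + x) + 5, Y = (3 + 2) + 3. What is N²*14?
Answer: 43904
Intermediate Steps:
Y = 8 (Y = 5 + 3 = 8)
k(R, x) = 5 + R + x
N = -56 (N = (-1 + 8)*(-4*(5 - 3 + 0)) = 7*(-4*2) = 7*(-8) = -56)
N²*14 = (-56)²*14 = 3136*14 = 43904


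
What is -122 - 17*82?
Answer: -1516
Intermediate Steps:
-122 - 17*82 = -122 - 1394 = -1516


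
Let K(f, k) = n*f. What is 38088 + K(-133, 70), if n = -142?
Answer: 56974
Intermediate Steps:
K(f, k) = -142*f
38088 + K(-133, 70) = 38088 - 142*(-133) = 38088 + 18886 = 56974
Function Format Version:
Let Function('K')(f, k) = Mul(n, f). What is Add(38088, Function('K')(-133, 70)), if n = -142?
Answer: 56974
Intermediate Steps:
Function('K')(f, k) = Mul(-142, f)
Add(38088, Function('K')(-133, 70)) = Add(38088, Mul(-142, -133)) = Add(38088, 18886) = 56974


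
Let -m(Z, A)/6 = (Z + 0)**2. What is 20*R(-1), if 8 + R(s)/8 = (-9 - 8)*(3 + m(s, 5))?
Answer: 6880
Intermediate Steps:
m(Z, A) = -6*Z**2 (m(Z, A) = -6*(Z + 0)**2 = -6*Z**2)
R(s) = -472 + 816*s**2 (R(s) = -64 + 8*((-9 - 8)*(3 - 6*s**2)) = -64 + 8*(-17*(3 - 6*s**2)) = -64 + 8*(-51 + 102*s**2) = -64 + (-408 + 816*s**2) = -472 + 816*s**2)
20*R(-1) = 20*(-472 + 816*(-1)**2) = 20*(-472 + 816*1) = 20*(-472 + 816) = 20*344 = 6880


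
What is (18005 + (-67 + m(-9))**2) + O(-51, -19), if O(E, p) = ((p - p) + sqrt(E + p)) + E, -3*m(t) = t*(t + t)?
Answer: 32595 + I*sqrt(70) ≈ 32595.0 + 8.3666*I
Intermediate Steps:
m(t) = -2*t**2/3 (m(t) = -t*(t + t)/3 = -t*2*t/3 = -2*t**2/3)
O(E, p) = E + sqrt(E + p) (O(E, p) = (0 + sqrt(E + p)) + E = sqrt(E + p) + E = E + sqrt(E + p))
(18005 + (-67 + m(-9))**2) + O(-51, -19) = (18005 + (-67 - 2/3*(-9)**2)**2) + (-51 + sqrt(-51 - 19)) = (18005 + (-67 - 2/3*81)**2) + (-51 + sqrt(-70)) = (18005 + (-67 - 54)**2) + (-51 + I*sqrt(70)) = (18005 + (-121)**2) + (-51 + I*sqrt(70)) = (18005 + 14641) + (-51 + I*sqrt(70)) = 32646 + (-51 + I*sqrt(70)) = 32595 + I*sqrt(70)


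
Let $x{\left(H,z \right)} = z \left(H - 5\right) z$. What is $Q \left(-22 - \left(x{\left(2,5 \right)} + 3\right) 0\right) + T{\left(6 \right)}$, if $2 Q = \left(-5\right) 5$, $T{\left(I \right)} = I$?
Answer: $281$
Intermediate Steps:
$x{\left(H,z \right)} = z^{2} \left(-5 + H\right)$ ($x{\left(H,z \right)} = z \left(-5 + H\right) z = z z \left(-5 + H\right) = z^{2} \left(-5 + H\right)$)
$Q = - \frac{25}{2}$ ($Q = \frac{\left(-5\right) 5}{2} = \frac{1}{2} \left(-25\right) = - \frac{25}{2} \approx -12.5$)
$Q \left(-22 - \left(x{\left(2,5 \right)} + 3\right) 0\right) + T{\left(6 \right)} = - \frac{25 \left(-22 - \left(5^{2} \left(-5 + 2\right) + 3\right) 0\right)}{2} + 6 = - \frac{25 \left(-22 - \left(25 \left(-3\right) + 3\right) 0\right)}{2} + 6 = - \frac{25 \left(-22 - \left(-75 + 3\right) 0\right)}{2} + 6 = - \frac{25 \left(-22 - \left(-72\right) 0\right)}{2} + 6 = - \frac{25 \left(-22 - 0\right)}{2} + 6 = - \frac{25 \left(-22 + 0\right)}{2} + 6 = \left(- \frac{25}{2}\right) \left(-22\right) + 6 = 275 + 6 = 281$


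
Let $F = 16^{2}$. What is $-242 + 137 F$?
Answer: $34830$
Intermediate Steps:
$F = 256$
$-242 + 137 F = -242 + 137 \cdot 256 = -242 + 35072 = 34830$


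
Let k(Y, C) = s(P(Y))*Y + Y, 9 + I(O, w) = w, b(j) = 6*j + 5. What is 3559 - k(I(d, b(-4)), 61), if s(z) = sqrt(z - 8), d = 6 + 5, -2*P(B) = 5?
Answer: 3587 + 14*I*sqrt(42) ≈ 3587.0 + 90.73*I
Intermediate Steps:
P(B) = -5/2 (P(B) = -1/2*5 = -5/2)
b(j) = 5 + 6*j
d = 11
s(z) = sqrt(-8 + z)
I(O, w) = -9 + w
k(Y, C) = Y + I*Y*sqrt(42)/2 (k(Y, C) = sqrt(-8 - 5/2)*Y + Y = sqrt(-21/2)*Y + Y = (I*sqrt(42)/2)*Y + Y = I*Y*sqrt(42)/2 + Y = Y + I*Y*sqrt(42)/2)
3559 - k(I(d, b(-4)), 61) = 3559 - (-9 + (5 + 6*(-4)))*(2 + I*sqrt(42))/2 = 3559 - (-9 + (5 - 24))*(2 + I*sqrt(42))/2 = 3559 - (-9 - 19)*(2 + I*sqrt(42))/2 = 3559 - (-28)*(2 + I*sqrt(42))/2 = 3559 - (-28 - 14*I*sqrt(42)) = 3559 + (28 + 14*I*sqrt(42)) = 3587 + 14*I*sqrt(42)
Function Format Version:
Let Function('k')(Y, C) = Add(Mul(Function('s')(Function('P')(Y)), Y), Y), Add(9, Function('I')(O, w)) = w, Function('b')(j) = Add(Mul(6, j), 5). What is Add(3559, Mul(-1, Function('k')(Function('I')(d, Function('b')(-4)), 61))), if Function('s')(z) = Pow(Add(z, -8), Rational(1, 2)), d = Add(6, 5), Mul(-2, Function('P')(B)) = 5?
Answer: Add(3587, Mul(14, I, Pow(42, Rational(1, 2)))) ≈ Add(3587.0, Mul(90.730, I))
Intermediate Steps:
Function('P')(B) = Rational(-5, 2) (Function('P')(B) = Mul(Rational(-1, 2), 5) = Rational(-5, 2))
Function('b')(j) = Add(5, Mul(6, j))
d = 11
Function('s')(z) = Pow(Add(-8, z), Rational(1, 2))
Function('I')(O, w) = Add(-9, w)
Function('k')(Y, C) = Add(Y, Mul(Rational(1, 2), I, Y, Pow(42, Rational(1, 2)))) (Function('k')(Y, C) = Add(Mul(Pow(Add(-8, Rational(-5, 2)), Rational(1, 2)), Y), Y) = Add(Mul(Pow(Rational(-21, 2), Rational(1, 2)), Y), Y) = Add(Mul(Mul(Rational(1, 2), I, Pow(42, Rational(1, 2))), Y), Y) = Add(Mul(Rational(1, 2), I, Y, Pow(42, Rational(1, 2))), Y) = Add(Y, Mul(Rational(1, 2), I, Y, Pow(42, Rational(1, 2)))))
Add(3559, Mul(-1, Function('k')(Function('I')(d, Function('b')(-4)), 61))) = Add(3559, Mul(-1, Mul(Rational(1, 2), Add(-9, Add(5, Mul(6, -4))), Add(2, Mul(I, Pow(42, Rational(1, 2))))))) = Add(3559, Mul(-1, Mul(Rational(1, 2), Add(-9, Add(5, -24)), Add(2, Mul(I, Pow(42, Rational(1, 2))))))) = Add(3559, Mul(-1, Mul(Rational(1, 2), Add(-9, -19), Add(2, Mul(I, Pow(42, Rational(1, 2))))))) = Add(3559, Mul(-1, Mul(Rational(1, 2), -28, Add(2, Mul(I, Pow(42, Rational(1, 2))))))) = Add(3559, Mul(-1, Add(-28, Mul(-14, I, Pow(42, Rational(1, 2)))))) = Add(3559, Add(28, Mul(14, I, Pow(42, Rational(1, 2))))) = Add(3587, Mul(14, I, Pow(42, Rational(1, 2))))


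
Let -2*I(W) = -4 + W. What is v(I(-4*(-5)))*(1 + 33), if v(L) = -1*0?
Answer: 0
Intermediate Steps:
I(W) = 2 - W/2 (I(W) = -(-4 + W)/2 = 2 - W/2)
v(L) = 0
v(I(-4*(-5)))*(1 + 33) = 0*(1 + 33) = 0*34 = 0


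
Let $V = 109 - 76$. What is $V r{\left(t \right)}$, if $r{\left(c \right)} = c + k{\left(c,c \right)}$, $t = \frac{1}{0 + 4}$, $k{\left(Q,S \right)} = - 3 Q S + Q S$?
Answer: $\frac{33}{8} \approx 4.125$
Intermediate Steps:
$k{\left(Q,S \right)} = - 2 Q S$ ($k{\left(Q,S \right)} = - 3 Q S + Q S = - 2 Q S$)
$V = 33$
$t = \frac{1}{4} \approx 0.25$
$r{\left(c \right)} = c - 2 c^{2}$ ($r{\left(c \right)} = c - 2 c c = c - 2 c^{2}$)
$V r{\left(t \right)} = 33 \frac{1 - \frac{1}{2}}{4} = 33 \cdot \frac{1}{4} \cdot \frac{1}{2} = 33 \cdot \frac{1}{8} = \frac{33}{8}$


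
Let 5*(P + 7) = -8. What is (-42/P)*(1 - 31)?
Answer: -6300/43 ≈ -146.51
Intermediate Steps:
P = -43/5 (P = -7 + (⅕)*(-8) = -7 - 8/5 = -43/5 ≈ -8.6000)
(-42/P)*(1 - 31) = (-42/(-43/5))*(1 - 31) = -42*(-5/43)*(-30) = (210/43)*(-30) = -6300/43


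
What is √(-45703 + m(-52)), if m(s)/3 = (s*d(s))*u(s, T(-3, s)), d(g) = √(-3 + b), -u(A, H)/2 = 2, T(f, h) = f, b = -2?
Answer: √(-45703 + 624*I*√5) ≈ 3.263 + 213.81*I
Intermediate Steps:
u(A, H) = -4 (u(A, H) = -2*2 = -4)
d(g) = I*√5 (d(g) = √(-3 - 2) = √(-5) = I*√5)
m(s) = -12*I*s*√5 (m(s) = 3*((s*(I*√5))*(-4)) = 3*((I*s*√5)*(-4)) = 3*(-4*I*s*√5) = -12*I*s*√5)
√(-45703 + m(-52)) = √(-45703 - 12*I*(-52)*√5) = √(-45703 + 624*I*√5)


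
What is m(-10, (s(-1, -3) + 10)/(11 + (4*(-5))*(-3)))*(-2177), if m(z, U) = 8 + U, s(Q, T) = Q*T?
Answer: -1264837/71 ≈ -17815.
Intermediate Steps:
m(-10, (s(-1, -3) + 10)/(11 + (4*(-5))*(-3)))*(-2177) = (8 + (-1*(-3) + 10)/(11 + (4*(-5))*(-3)))*(-2177) = (8 + (3 + 10)/(11 - 20*(-3)))*(-2177) = (8 + 13/(11 + 60))*(-2177) = (8 + 13/71)*(-2177) = (581/71)*(-2177) = -1264837/71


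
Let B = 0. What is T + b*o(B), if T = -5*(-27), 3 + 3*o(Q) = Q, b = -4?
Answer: 139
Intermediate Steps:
o(Q) = -1 + Q/3
T = 135
T + b*o(B) = 135 - 4*(-1 + (⅓)*0) = 135 - 4*(-1 + 0) = 135 - 4*(-1) = 135 + 4 = 139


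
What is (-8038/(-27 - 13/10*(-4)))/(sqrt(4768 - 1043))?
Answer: 8038*sqrt(149)/16241 ≈ 6.0413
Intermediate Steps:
(-8038/(-27 - 13/10*(-4)))/(sqrt(4768 - 1043)) = (-8038/(-27 - 13*1/10*(-4)))/(sqrt(3725)) = (-8038/(-27 - 13/10*(-4)))/((5*sqrt(149))) = (-8038/(-27 + 26/5))*(sqrt(149)/745) = (-8038/(-109/5))*(sqrt(149)/745) = (-8038*(-5/109))*(sqrt(149)/745) = 40190*(sqrt(149)/745)/109 = 8038*sqrt(149)/16241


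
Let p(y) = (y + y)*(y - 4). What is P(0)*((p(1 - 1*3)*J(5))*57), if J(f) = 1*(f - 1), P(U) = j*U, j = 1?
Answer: 0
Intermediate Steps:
P(U) = U (P(U) = 1*U = U)
J(f) = -1 + f (J(f) = 1*(-1 + f) = -1 + f)
p(y) = 2*y*(-4 + y) (p(y) = (2*y)*(-4 + y) = 2*y*(-4 + y))
P(0)*((p(1 - 1*3)*J(5))*57) = 0*(((2*(1 - 1*3)*(-4 + (1 - 1*3)))*(-1 + 5))*57) = 0*(((2*(1 - 3)*(-4 + (1 - 3)))*4)*57) = 0*(((2*(-2)*(-4 - 2))*4)*57) = 0*(((2*(-2)*(-6))*4)*57) = 0*((24*4)*57) = 0*(96*57) = 0*5472 = 0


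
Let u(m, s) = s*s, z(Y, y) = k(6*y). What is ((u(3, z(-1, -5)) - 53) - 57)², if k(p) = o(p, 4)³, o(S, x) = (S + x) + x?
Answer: 12854977687482436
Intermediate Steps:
o(S, x) = S + 2*x
k(p) = (8 + p)³ (k(p) = (p + 2*4)³ = (p + 8)³ = (8 + p)³)
z(Y, y) = (8 + 6*y)³
u(m, s) = s²
((u(3, z(-1, -5)) - 53) - 57)² = (((8*(4 + 3*(-5))³)² - 53) - 57)² = (((8*(4 - 15)³)² - 53) - 57)² = (((8*(-11)³)² - 53) - 57)² = (((8*(-1331))² - 53) - 57)² = (((-10648)² - 53) - 57)² = ((113379904 - 53) - 57)² = (113379851 - 57)² = 113379794² = 12854977687482436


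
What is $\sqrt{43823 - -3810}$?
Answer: $\sqrt{47633} \approx 218.25$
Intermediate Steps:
$\sqrt{43823 - -3810} = \sqrt{43823 + 3810} = \sqrt{47633}$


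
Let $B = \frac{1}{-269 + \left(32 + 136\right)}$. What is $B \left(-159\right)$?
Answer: $\frac{159}{101} \approx 1.5743$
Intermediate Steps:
$B = - \frac{1}{101}$ ($B = \frac{1}{-269 + 168} = \frac{1}{-101} = - \frac{1}{101} \approx -0.009901$)
$B \left(-159\right) = \left(- \frac{1}{101}\right) \left(-159\right) = \frac{159}{101}$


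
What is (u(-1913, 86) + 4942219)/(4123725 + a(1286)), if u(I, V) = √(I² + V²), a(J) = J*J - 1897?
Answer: 4942219/5775624 + √3666965/5775624 ≈ 0.85603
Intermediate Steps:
a(J) = -1897 + J² (a(J) = J² - 1897 = -1897 + J²)
(u(-1913, 86) + 4942219)/(4123725 + a(1286)) = (√((-1913)² + 86²) + 4942219)/(4123725 + (-1897 + 1286²)) = (√(3659569 + 7396) + 4942219)/(4123725 + (-1897 + 1653796)) = (√3666965 + 4942219)/(4123725 + 1651899) = (4942219 + √3666965)/5775624 = (4942219 + √3666965)*(1/5775624) = 4942219/5775624 + √3666965/5775624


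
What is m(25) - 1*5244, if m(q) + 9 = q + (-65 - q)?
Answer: -5318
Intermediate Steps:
m(q) = -74 (m(q) = -9 + (q + (-65 - q)) = -9 - 65 = -74)
m(25) - 1*5244 = -74 - 1*5244 = -74 - 5244 = -5318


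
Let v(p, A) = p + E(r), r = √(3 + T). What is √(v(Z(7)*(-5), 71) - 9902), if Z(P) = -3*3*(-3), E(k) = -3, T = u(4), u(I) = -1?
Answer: 2*I*√2510 ≈ 100.2*I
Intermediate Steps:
T = -1
r = √2 (r = √(3 - 1) = √2 ≈ 1.4142)
Z(P) = 27 (Z(P) = -9*(-3) = 27)
v(p, A) = -3 + p (v(p, A) = p - 3 = -3 + p)
√(v(Z(7)*(-5), 71) - 9902) = √((-3 + 27*(-5)) - 9902) = √((-3 - 135) - 9902) = √(-138 - 9902) = √(-10040) = 2*I*√2510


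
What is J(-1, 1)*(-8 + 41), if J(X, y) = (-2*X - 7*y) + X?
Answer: -198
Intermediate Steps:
J(X, y) = -X - 7*y (J(X, y) = (-7*y - 2*X) + X = -X - 7*y)
J(-1, 1)*(-8 + 41) = (-1*(-1) - 7*1)*(-8 + 41) = (1 - 7)*33 = -6*33 = -198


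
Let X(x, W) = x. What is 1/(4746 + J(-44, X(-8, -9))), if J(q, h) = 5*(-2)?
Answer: 1/4736 ≈ 0.00021115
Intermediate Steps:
J(q, h) = -10
1/(4746 + J(-44, X(-8, -9))) = 1/(4746 - 10) = 1/4736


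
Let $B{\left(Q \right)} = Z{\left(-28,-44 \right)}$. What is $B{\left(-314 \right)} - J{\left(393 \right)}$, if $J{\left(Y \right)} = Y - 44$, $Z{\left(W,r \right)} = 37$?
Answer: $-312$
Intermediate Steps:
$J{\left(Y \right)} = -44 + Y$ ($J{\left(Y \right)} = Y - 44 = -44 + Y$)
$B{\left(Q \right)} = 37$
$B{\left(-314 \right)} - J{\left(393 \right)} = 37 - \left(-44 + 393\right) = 37 - 349 = -312$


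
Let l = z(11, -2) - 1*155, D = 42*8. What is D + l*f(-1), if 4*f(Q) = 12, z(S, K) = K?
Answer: -135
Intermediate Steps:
f(Q) = 3 (f(Q) = (¼)*12 = 3)
D = 336
l = -157 (l = -2 - 1*155 = -2 - 155 = -157)
D + l*f(-1) = 336 - 157*3 = 336 - 471 = -135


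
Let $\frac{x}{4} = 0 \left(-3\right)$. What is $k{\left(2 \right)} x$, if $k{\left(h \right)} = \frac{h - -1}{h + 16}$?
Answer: $0$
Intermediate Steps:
$k{\left(h \right)} = \frac{1 + h}{16 + h}$ ($k{\left(h \right)} = \frac{h + \left(-12 + 13\right)}{16 + h} = \frac{h + 1}{16 + h} = \frac{1 + h}{16 + h}$)
$x = 0$ ($x = 4 \cdot 0 \left(-3\right) = 4 \cdot 0 = 0$)
$k{\left(2 \right)} x = \frac{1 + 2}{16 + 2} \cdot 0 = \frac{1}{18} \cdot 3 \cdot 0 = \frac{1}{6} \cdot 0 = 0$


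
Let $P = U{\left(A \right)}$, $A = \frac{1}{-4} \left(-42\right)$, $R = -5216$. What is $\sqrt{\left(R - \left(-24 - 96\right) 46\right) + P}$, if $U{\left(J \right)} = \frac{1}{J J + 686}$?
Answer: $\frac{2 \sqrt{15733965}}{455} \approx 17.436$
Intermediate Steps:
$A = \frac{21}{2}$ ($A = \left(- \frac{1}{4}\right) \left(-42\right) = \frac{21}{2} \approx 10.5$)
$U{\left(J \right)} = \frac{1}{686 + J^{2}}$ ($U{\left(J \right)} = \frac{1}{J^{2} + 686} = \frac{1}{686 + J^{2}}$)
$P = \frac{4}{3185}$ ($P = \frac{1}{686 + \left(\frac{21}{2}\right)^{2}} = \frac{1}{686 + \frac{441}{4}} = \frac{1}{\frac{3185}{4}} = \frac{4}{3185} \approx 0.0012559$)
$\sqrt{\left(R - \left(-24 - 96\right) 46\right) + P} = \sqrt{\left(-5216 - \left(-24 - 96\right) 46\right) + \frac{4}{3185}} = \sqrt{\left(-5216 - \left(-120\right) 46\right) + \frac{4}{3185}} = \sqrt{\left(-5216 - -5520\right) + \frac{4}{3185}} = \sqrt{\left(-5216 + 5520\right) + \frac{4}{3185}} = \sqrt{304 + \frac{4}{3185}} = \sqrt{\frac{968244}{3185}} = \frac{2 \sqrt{15733965}}{455}$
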